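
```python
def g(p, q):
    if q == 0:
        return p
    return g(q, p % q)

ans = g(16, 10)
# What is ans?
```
Call trace:
g(p=16, q=10)
  g(p=10, q=6)
    g(p=6, q=4)
      g(p=4, q=2)
        g(p=2, q=0)
        -> return 2
      -> return 2
    -> return 2
  -> return 2
-> return 2

Final answer: 2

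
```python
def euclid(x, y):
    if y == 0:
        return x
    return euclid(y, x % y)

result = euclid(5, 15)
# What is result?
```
Call trace:
euclid(x=5, y=15)
  euclid(x=15, y=5)
    euclid(x=5, y=0)
    -> return 5
  -> return 5
-> return 5

Final answer: 5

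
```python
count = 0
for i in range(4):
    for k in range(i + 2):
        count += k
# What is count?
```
Trace:
  count=0
  count=0, i=0, k=0
  count=1, i=0, k=1
  count=1, i=1, k=0
  count=2, i=1, k=1
  count=4, i=1, k=2
  count=4, i=2, k=0
  count=5, i=2, k=1
  count=7, i=2, k=2
  count=10, i=2, k=3
  count=10, i=3, k=0
  count=11, i=3, k=1
  count=13, i=3, k=2
  count=16, i=3, k=3
  count=20, i=3, k=4

Final answer: 20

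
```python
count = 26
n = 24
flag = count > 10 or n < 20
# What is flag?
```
Trace:
  count=26
  count=26, n=24
  count=26, n=24, flag=True

Final answer: True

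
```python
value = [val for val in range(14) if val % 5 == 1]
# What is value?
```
Trace:
  val=0
  val=1
  val=2
  val=3
  val=4
  val=5
  val=6
  val=7
  val=8
  val=9
  val=10
  val=11
  val=12
  val=13
  value=[1, 6, 11]

Final answer: [1, 6, 11]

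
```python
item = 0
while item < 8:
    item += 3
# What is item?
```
Trace:
  item=0
  item=3
  item=6
  item=9

Final answer: 9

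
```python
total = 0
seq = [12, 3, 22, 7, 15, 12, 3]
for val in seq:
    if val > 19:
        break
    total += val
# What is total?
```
Trace:
  total=0
  total=12, val=12
  total=15, val=3
  total=15, val=22

Final answer: 15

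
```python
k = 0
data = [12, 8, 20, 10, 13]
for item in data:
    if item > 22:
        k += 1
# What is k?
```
Trace:
  k=0
  k=0, item=12
  k=0, item=8
  k=0, item=20
  k=0, item=10
  k=0, item=13

Final answer: 0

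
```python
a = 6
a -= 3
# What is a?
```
Trace:
  a=6
  a=3

Final answer: 3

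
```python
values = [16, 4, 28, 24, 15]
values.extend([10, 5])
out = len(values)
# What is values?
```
Trace:
  values=[16, 4, 28, 24, 15]
  values=[16, 4, 28, 24, 15, 10, 5]
  values=[16, 4, 28, 24, 15, 10, 5], out=7

Final answer: [16, 4, 28, 24, 15, 10, 5]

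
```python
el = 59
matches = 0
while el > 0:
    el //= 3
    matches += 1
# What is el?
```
Trace:
  el=59
  el=59, matches=0
  el=19, matches=1
  el=6, matches=2
  el=2, matches=3
  el=0, matches=4

Final answer: 0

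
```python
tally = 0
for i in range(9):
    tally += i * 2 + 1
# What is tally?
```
Trace:
  tally=0
  tally=1, i=0
  tally=4, i=1
  tally=9, i=2
  tally=16, i=3
  tally=25, i=4
  tally=36, i=5
  tally=49, i=6
  tally=64, i=7
  tally=81, i=8

Final answer: 81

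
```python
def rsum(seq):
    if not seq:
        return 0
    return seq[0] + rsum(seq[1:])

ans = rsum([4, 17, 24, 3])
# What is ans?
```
Call trace:
rsum(seq=[4, 17, 24, 3])
  rsum(seq=[17, 24, 3])
    rsum(seq=[24, 3])
      rsum(seq=[3])
        rsum(seq=[])
        -> return 0
      -> return 3
    -> return 27
  -> return 44
-> return 48

Final answer: 48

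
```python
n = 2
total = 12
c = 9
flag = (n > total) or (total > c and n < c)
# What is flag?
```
Trace:
  n=2
  n=2, total=12
  n=2, total=12, c=9
  n=2, total=12, c=9, flag=True

Final answer: True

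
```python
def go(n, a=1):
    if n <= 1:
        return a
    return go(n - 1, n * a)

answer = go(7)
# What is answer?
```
Call trace:
go(n=7, a=1)
  go(n=6, a=7)
    go(n=5, a=42)
      go(n=4, a=210)
        go(n=3, a=840)
          go(n=2, a=2520)
            go(n=1, a=5040)
            -> return 5040
          -> return 5040
        -> return 5040
      -> return 5040
    -> return 5040
  -> return 5040
-> return 5040

Final answer: 5040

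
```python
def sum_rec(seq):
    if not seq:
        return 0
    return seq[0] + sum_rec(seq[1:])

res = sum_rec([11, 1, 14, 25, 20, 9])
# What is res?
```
Call trace:
sum_rec(seq=[11, 1, 14, 25, 20, 9])
  sum_rec(seq=[1, 14, 25, 20, 9])
    sum_rec(seq=[14, 25, 20, 9])
      sum_rec(seq=[25, 20, 9])
        sum_rec(seq=[20, 9])
          sum_rec(seq=[9])
            sum_rec(seq=[])
            -> return 0
          -> return 9
        -> return 29
      -> return 54
    -> return 68
  -> return 69
-> return 80

Final answer: 80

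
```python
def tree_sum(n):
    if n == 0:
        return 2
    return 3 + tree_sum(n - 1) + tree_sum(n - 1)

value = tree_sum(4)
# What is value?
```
Call trace (a repeated sub-call is expanded the first time; later identical calls just restate its return value):
tree_sum(n=4)
  tree_sum(n=3)
    tree_sum(n=2)
      tree_sum(n=1)
        tree_sum(n=0)
        -> return 2
        tree_sum(n=0)
        -> return 2
      -> return 7
      tree_sum(n=1) -> return 7  (same call as traced above)
    -> return 17
    tree_sum(n=2) -> return 17  (same call as traced above)
  -> return 37
  tree_sum(n=3) -> return 37  (same call as traced above)
-> return 77

Final answer: 77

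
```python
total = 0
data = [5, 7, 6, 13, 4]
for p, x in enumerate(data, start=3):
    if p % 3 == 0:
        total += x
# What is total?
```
Trace:
  total=0
  total=5, p=3, x=5
  total=5, p=4, x=7
  total=5, p=5, x=6
  total=18, p=6, x=13
  total=18, p=7, x=4

Final answer: 18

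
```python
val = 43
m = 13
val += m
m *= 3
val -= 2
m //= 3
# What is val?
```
Trace:
  val=43
  val=43, m=13
  val=56, m=13
  val=56, m=39
  val=54, m=39
  val=54, m=13

Final answer: 54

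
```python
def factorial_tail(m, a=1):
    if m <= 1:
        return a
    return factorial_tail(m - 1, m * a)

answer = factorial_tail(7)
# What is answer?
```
Call trace:
factorial_tail(m=7, a=1)
  factorial_tail(m=6, a=7)
    factorial_tail(m=5, a=42)
      factorial_tail(m=4, a=210)
        factorial_tail(m=3, a=840)
          factorial_tail(m=2, a=2520)
            factorial_tail(m=1, a=5040)
            -> return 5040
          -> return 5040
        -> return 5040
      -> return 5040
    -> return 5040
  -> return 5040
-> return 5040

Final answer: 5040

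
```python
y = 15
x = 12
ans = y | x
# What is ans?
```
Trace:
  y=15
  y=15, x=12
  y=15, x=12, ans=15

Final answer: 15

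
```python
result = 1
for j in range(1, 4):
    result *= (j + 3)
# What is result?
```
Trace:
  result=1
  result=4, j=1
  result=20, j=2
  result=120, j=3

Final answer: 120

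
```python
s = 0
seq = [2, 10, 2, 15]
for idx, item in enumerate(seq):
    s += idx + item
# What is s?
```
Trace:
  s=0
  s=2, idx=0, item=2
  s=13, idx=1, item=10
  s=17, idx=2, item=2
  s=35, idx=3, item=15

Final answer: 35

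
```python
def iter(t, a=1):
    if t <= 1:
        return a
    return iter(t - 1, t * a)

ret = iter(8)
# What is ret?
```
Call trace:
iter(t=8, a=1)
  iter(t=7, a=8)
    iter(t=6, a=56)
      iter(t=5, a=336)
        iter(t=4, a=1680)
          iter(t=3, a=6720)
            iter(t=2, a=20160)
              iter(t=1, a=40320)
              -> return 40320
            -> return 40320
          -> return 40320
        -> return 40320
      -> return 40320
    -> return 40320
  -> return 40320
-> return 40320

Final answer: 40320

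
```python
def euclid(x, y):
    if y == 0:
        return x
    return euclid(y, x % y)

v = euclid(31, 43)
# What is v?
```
Call trace:
euclid(x=31, y=43)
  euclid(x=43, y=31)
    euclid(x=31, y=12)
      euclid(x=12, y=7)
        euclid(x=7, y=5)
          euclid(x=5, y=2)
            euclid(x=2, y=1)
              euclid(x=1, y=0)
              -> return 1
            -> return 1
          -> return 1
        -> return 1
      -> return 1
    -> return 1
  -> return 1
-> return 1

Final answer: 1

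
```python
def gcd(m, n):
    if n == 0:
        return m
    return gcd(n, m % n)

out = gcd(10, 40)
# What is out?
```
Call trace:
gcd(m=10, n=40)
  gcd(m=40, n=10)
    gcd(m=10, n=0)
    -> return 10
  -> return 10
-> return 10

Final answer: 10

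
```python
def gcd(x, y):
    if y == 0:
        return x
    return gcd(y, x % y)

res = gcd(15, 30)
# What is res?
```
Call trace:
gcd(x=15, y=30)
  gcd(x=30, y=15)
    gcd(x=15, y=0)
    -> return 15
  -> return 15
-> return 15

Final answer: 15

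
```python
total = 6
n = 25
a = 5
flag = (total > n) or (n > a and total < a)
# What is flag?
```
Trace:
  total=6
  total=6, n=25
  total=6, n=25, a=5
  total=6, n=25, a=5, flag=False

Final answer: False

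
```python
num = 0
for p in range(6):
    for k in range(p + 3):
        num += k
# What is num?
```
Trace:
  num=0
  num=0, p=0, k=0
  num=1, p=0, k=1
  num=3, p=0, k=2
  num=3, p=1, k=0
  num=4, p=1, k=1
  num=6, p=1, k=2
  num=9, p=1, k=3
  num=9, p=2, k=0
  num=10, p=2, k=1
  num=12, p=2, k=2
  num=15, p=2, k=3
  num=19, p=2, k=4
  num=19, p=3, k=0
  num=20, p=3, k=1
  num=22, p=3, k=2
  num=25, p=3, k=3
  num=29, p=3, k=4
  num=34, p=3, k=5
  num=34, p=4, k=0
  num=35, p=4, k=1
  num=37, p=4, k=2
  num=40, p=4, k=3
  num=44, p=4, k=4
  num=49, p=4, k=5
  num=55, p=4, k=6
  num=55, p=5, k=0
  num=56, p=5, k=1
  num=58, p=5, k=2
  num=61, p=5, k=3
  num=65, p=5, k=4
  num=70, p=5, k=5
  num=76, p=5, k=6
  num=83, p=5, k=7

Final answer: 83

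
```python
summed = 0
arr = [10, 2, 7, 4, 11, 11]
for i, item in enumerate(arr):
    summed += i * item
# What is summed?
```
Trace:
  summed=0
  summed=0, i=0, item=10
  summed=2, i=1, item=2
  summed=16, i=2, item=7
  summed=28, i=3, item=4
  summed=72, i=4, item=11
  summed=127, i=5, item=11

Final answer: 127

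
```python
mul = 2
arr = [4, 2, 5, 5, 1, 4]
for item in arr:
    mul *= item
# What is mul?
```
Trace:
  mul=2
  mul=8, item=4
  mul=16, item=2
  mul=80, item=5
  mul=400, item=5
  mul=400, item=1
  mul=1600, item=4

Final answer: 1600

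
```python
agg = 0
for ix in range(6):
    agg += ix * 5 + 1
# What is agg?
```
Trace:
  agg=0
  agg=1, ix=0
  agg=7, ix=1
  agg=18, ix=2
  agg=34, ix=3
  agg=55, ix=4
  agg=81, ix=5

Final answer: 81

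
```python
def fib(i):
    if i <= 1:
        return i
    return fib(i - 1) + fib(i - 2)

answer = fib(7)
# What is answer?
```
Call trace (a repeated sub-call is expanded the first time; later identical calls just restate its return value):
fib(i=7)
  fib(i=6)
    fib(i=5)
      fib(i=4)
        fib(i=3)
          fib(i=2)
            fib(i=1)
            -> return 1
            fib(i=0)
            -> return 0
          -> return 1
          fib(i=1)
          -> return 1
        -> return 2
        fib(i=2) -> return 1  (same call as traced above)
      -> return 3
      fib(i=3) -> return 2  (same call as traced above)
    -> return 5
    fib(i=4) -> return 3  (same call as traced above)
  -> return 8
  fib(i=5) -> return 5  (same call as traced above)
-> return 13

Final answer: 13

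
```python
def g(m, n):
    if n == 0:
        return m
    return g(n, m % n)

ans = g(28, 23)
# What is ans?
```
Call trace:
g(m=28, n=23)
  g(m=23, n=5)
    g(m=5, n=3)
      g(m=3, n=2)
        g(m=2, n=1)
          g(m=1, n=0)
          -> return 1
        -> return 1
      -> return 1
    -> return 1
  -> return 1
-> return 1

Final answer: 1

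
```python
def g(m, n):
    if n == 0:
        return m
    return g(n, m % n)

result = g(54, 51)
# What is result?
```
Call trace:
g(m=54, n=51)
  g(m=51, n=3)
    g(m=3, n=0)
    -> return 3
  -> return 3
-> return 3

Final answer: 3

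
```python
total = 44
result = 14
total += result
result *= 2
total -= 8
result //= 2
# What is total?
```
Trace:
  total=44
  total=44, result=14
  total=58, result=14
  total=58, result=28
  total=50, result=28
  total=50, result=14

Final answer: 50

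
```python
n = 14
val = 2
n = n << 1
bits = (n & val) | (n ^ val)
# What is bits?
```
Trace:
  n=14
  n=14, val=2
  n=28, val=2
  n=28, val=2, bits=30

Final answer: 30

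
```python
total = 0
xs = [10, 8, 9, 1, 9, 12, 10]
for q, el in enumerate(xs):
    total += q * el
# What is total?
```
Trace:
  total=0
  total=0, q=0, el=10
  total=8, q=1, el=8
  total=26, q=2, el=9
  total=29, q=3, el=1
  total=65, q=4, el=9
  total=125, q=5, el=12
  total=185, q=6, el=10

Final answer: 185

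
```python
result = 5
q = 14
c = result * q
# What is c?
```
Trace:
  result=5
  result=5, q=14
  result=5, q=14, c=70

Final answer: 70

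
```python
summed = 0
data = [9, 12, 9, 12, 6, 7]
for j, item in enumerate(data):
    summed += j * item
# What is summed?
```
Trace:
  summed=0
  summed=0, j=0, item=9
  summed=12, j=1, item=12
  summed=30, j=2, item=9
  summed=66, j=3, item=12
  summed=90, j=4, item=6
  summed=125, j=5, item=7

Final answer: 125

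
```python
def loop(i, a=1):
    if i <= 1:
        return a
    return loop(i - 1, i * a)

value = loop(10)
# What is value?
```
Call trace:
loop(i=10, a=1)
  loop(i=9, a=10)
    loop(i=8, a=90)
      loop(i=7, a=720)
        loop(i=6, a=5040)
          loop(i=5, a=30240)
            loop(i=4, a=151200)
              loop(i=3, a=604800)
                loop(i=2, a=1814400)
                  loop(i=1, a=3628800)
                  -> return 3628800
                -> return 3628800
              -> return 3628800
            -> return 3628800
          -> return 3628800
        -> return 3628800
      -> return 3628800
    -> return 3628800
  -> return 3628800
-> return 3628800

Final answer: 3628800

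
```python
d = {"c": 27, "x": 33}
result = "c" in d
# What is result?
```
Trace:
  d={'c': 27, 'x': 33}
  d={'c': 27, 'x': 33}, result=True

Final answer: True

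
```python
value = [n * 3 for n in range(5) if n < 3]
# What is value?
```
Trace:
  n=0
  n=1
  n=2
  n=3
  n=4
  value=[0, 3, 6]

Final answer: [0, 3, 6]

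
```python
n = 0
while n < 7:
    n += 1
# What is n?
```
Trace:
  n=0
  n=1
  n=2
  n=3
  n=4
  n=5
  n=6
  n=7

Final answer: 7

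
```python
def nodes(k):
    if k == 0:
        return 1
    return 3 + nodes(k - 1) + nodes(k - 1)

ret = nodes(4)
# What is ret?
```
Call trace (a repeated sub-call is expanded the first time; later identical calls just restate its return value):
nodes(k=4)
  nodes(k=3)
    nodes(k=2)
      nodes(k=1)
        nodes(k=0)
        -> return 1
        nodes(k=0)
        -> return 1
      -> return 5
      nodes(k=1) -> return 5  (same call as traced above)
    -> return 13
    nodes(k=2) -> return 13  (same call as traced above)
  -> return 29
  nodes(k=3) -> return 29  (same call as traced above)
-> return 61

Final answer: 61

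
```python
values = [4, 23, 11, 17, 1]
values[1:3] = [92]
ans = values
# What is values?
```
Trace:
  values=[4, 23, 11, 17, 1]
  values=[4, 92, 17, 1]
  values=[4, 92, 17, 1], ans=[4, 92, 17, 1]

Final answer: [4, 92, 17, 1]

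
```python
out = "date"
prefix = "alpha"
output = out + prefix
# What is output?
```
Trace:
  out='date'
  out='date', prefix='alpha'
  out='date', prefix='alpha', output='datealpha'

Final answer: 'datealpha'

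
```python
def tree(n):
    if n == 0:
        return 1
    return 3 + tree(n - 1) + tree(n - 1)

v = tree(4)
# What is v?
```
Call trace (a repeated sub-call is expanded the first time; later identical calls just restate its return value):
tree(n=4)
  tree(n=3)
    tree(n=2)
      tree(n=1)
        tree(n=0)
        -> return 1
        tree(n=0)
        -> return 1
      -> return 5
      tree(n=1) -> return 5  (same call as traced above)
    -> return 13
    tree(n=2) -> return 13  (same call as traced above)
  -> return 29
  tree(n=3) -> return 29  (same call as traced above)
-> return 61

Final answer: 61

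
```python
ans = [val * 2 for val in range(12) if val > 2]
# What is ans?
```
Trace:
  val=0
  val=1
  val=2
  val=3
  val=4
  val=5
  val=6
  val=7
  val=8
  val=9
  val=10
  val=11
  ans=[6, 8, 10, 12, 14, 16, 18, 20, 22]

Final answer: [6, 8, 10, 12, 14, 16, 18, 20, 22]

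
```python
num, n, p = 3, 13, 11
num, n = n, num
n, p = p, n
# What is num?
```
Trace:
  num=3, n=13, p=11
  num=13, n=3, p=11
  num=13, n=11, p=3

Final answer: 13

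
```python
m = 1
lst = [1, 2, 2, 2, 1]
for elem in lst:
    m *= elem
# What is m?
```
Trace:
  m=1
  m=1, elem=1
  m=2, elem=2
  m=4, elem=2
  m=8, elem=2
  m=8, elem=1

Final answer: 8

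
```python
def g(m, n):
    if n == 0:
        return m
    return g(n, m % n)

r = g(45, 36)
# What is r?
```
Call trace:
g(m=45, n=36)
  g(m=36, n=9)
    g(m=9, n=0)
    -> return 9
  -> return 9
-> return 9

Final answer: 9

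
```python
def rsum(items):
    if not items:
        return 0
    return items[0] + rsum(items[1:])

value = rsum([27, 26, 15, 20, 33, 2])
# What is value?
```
Call trace:
rsum(items=[27, 26, 15, 20, 33, 2])
  rsum(items=[26, 15, 20, 33, 2])
    rsum(items=[15, 20, 33, 2])
      rsum(items=[20, 33, 2])
        rsum(items=[33, 2])
          rsum(items=[2])
            rsum(items=[])
            -> return 0
          -> return 2
        -> return 35
      -> return 55
    -> return 70
  -> return 96
-> return 123

Final answer: 123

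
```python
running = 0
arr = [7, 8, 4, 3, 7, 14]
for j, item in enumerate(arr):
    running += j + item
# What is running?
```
Trace:
  running=0
  running=7, j=0, item=7
  running=16, j=1, item=8
  running=22, j=2, item=4
  running=28, j=3, item=3
  running=39, j=4, item=7
  running=58, j=5, item=14

Final answer: 58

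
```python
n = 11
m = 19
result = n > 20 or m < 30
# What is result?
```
Trace:
  n=11
  n=11, m=19
  n=11, m=19, result=True

Final answer: True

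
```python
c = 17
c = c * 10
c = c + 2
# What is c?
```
Trace:
  c=17
  c=170
  c=172

Final answer: 172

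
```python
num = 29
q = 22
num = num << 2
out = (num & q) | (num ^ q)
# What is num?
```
Trace:
  num=29
  num=29, q=22
  num=116, q=22
  num=116, q=22, out=118

Final answer: 116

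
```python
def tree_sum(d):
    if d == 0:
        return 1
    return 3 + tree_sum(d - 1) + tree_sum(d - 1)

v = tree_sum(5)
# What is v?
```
Call trace (a repeated sub-call is expanded the first time; later identical calls just restate its return value):
tree_sum(d=5)
  tree_sum(d=4)
    tree_sum(d=3)
      tree_sum(d=2)
        tree_sum(d=1)
          tree_sum(d=0)
          -> return 1
          tree_sum(d=0)
          -> return 1
        -> return 5
        tree_sum(d=1) -> return 5  (same call as traced above)
      -> return 13
      tree_sum(d=2) -> return 13  (same call as traced above)
    -> return 29
    tree_sum(d=3) -> return 29  (same call as traced above)
  -> return 61
  tree_sum(d=4) -> return 61  (same call as traced above)
-> return 125

Final answer: 125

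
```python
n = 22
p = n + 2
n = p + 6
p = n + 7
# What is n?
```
Trace:
  n=22
  n=22, p=24
  n=30, p=24
  n=30, p=37

Final answer: 30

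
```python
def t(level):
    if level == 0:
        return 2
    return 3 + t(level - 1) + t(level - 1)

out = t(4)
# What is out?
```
Call trace (a repeated sub-call is expanded the first time; later identical calls just restate its return value):
t(level=4)
  t(level=3)
    t(level=2)
      t(level=1)
        t(level=0)
        -> return 2
        t(level=0)
        -> return 2
      -> return 7
      t(level=1) -> return 7  (same call as traced above)
    -> return 17
    t(level=2) -> return 17  (same call as traced above)
  -> return 37
  t(level=3) -> return 37  (same call as traced above)
-> return 77

Final answer: 77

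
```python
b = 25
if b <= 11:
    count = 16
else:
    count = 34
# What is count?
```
Trace:
  b=25
  b=25, count=34

Final answer: 34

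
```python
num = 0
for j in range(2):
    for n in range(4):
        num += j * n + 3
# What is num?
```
Trace:
  num=0
  num=3, j=0, n=0
  num=6, j=0, n=1
  num=9, j=0, n=2
  num=12, j=0, n=3
  num=15, j=1, n=0
  num=19, j=1, n=1
  num=24, j=1, n=2
  num=30, j=1, n=3

Final answer: 30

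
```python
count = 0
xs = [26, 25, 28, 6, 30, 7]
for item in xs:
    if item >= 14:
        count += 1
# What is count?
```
Trace:
  count=0
  count=1, item=26
  count=2, item=25
  count=3, item=28
  count=3, item=6
  count=4, item=30
  count=4, item=7

Final answer: 4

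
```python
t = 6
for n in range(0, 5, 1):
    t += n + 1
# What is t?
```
Trace:
  t=6
  t=7, n=0
  t=9, n=1
  t=12, n=2
  t=16, n=3
  t=21, n=4

Final answer: 21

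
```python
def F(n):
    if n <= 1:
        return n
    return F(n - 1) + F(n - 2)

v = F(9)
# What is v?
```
Call trace (a repeated sub-call is expanded the first time; later identical calls just restate its return value):
F(n=9)
  F(n=8)
    F(n=7)
      F(n=6)
        F(n=5)
          F(n=4)
            F(n=3)
              F(n=2)
                F(n=1)
                -> return 1
                F(n=0)
                -> return 0
              -> return 1
              F(n=1)
              -> return 1
            -> return 2
            F(n=2) -> return 1  (same call as traced above)
          -> return 3
          F(n=3) -> return 2  (same call as traced above)
        -> return 5
        F(n=4) -> return 3  (same call as traced above)
      -> return 8
      F(n=5) -> return 5  (same call as traced above)
    -> return 13
    F(n=6) -> return 8  (same call as traced above)
  -> return 21
  F(n=7) -> return 13  (same call as traced above)
-> return 34

Final answer: 34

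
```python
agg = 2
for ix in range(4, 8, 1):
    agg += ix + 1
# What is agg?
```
Trace:
  agg=2
  agg=7, ix=4
  agg=13, ix=5
  agg=20, ix=6
  agg=28, ix=7

Final answer: 28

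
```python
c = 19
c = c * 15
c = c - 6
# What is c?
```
Trace:
  c=19
  c=285
  c=279

Final answer: 279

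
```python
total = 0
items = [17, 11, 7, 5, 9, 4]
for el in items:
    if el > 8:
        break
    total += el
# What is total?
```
Trace:
  total=0
  total=0, el=17

Final answer: 0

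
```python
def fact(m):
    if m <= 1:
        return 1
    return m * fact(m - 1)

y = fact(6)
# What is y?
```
Call trace:
fact(m=6)
  fact(m=5)
    fact(m=4)
      fact(m=3)
        fact(m=2)
          fact(m=1)
          -> return 1
        -> return 2
      -> return 6
    -> return 24
  -> return 120
-> return 720

Final answer: 720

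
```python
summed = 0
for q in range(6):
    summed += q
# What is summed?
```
Trace:
  summed=0
  summed=0, q=0
  summed=1, q=1
  summed=3, q=2
  summed=6, q=3
  summed=10, q=4
  summed=15, q=5

Final answer: 15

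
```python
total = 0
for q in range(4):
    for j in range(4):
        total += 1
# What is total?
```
Trace:
  total=0
  total=1, q=0, j=0
  total=2, q=0, j=1
  total=3, q=0, j=2
  total=4, q=0, j=3
  total=5, q=1, j=0
  total=6, q=1, j=1
  total=7, q=1, j=2
  total=8, q=1, j=3
  total=9, q=2, j=0
  total=10, q=2, j=1
  total=11, q=2, j=2
  total=12, q=2, j=3
  total=13, q=3, j=0
  total=14, q=3, j=1
  total=15, q=3, j=2
  total=16, q=3, j=3

Final answer: 16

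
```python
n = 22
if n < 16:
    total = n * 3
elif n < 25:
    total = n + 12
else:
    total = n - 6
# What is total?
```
Trace:
  n=22
  n=22, total=34

Final answer: 34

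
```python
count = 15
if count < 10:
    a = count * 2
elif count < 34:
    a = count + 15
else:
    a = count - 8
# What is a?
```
Trace:
  count=15
  count=15, a=30

Final answer: 30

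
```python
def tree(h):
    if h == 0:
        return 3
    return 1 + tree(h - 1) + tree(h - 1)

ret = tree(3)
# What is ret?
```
Call trace (a repeated sub-call is expanded the first time; later identical calls just restate its return value):
tree(h=3)
  tree(h=2)
    tree(h=1)
      tree(h=0)
      -> return 3
      tree(h=0)
      -> return 3
    -> return 7
    tree(h=1) -> return 7  (same call as traced above)
  -> return 15
  tree(h=2) -> return 15  (same call as traced above)
-> return 31

Final answer: 31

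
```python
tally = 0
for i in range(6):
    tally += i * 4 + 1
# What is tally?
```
Trace:
  tally=0
  tally=1, i=0
  tally=6, i=1
  tally=15, i=2
  tally=28, i=3
  tally=45, i=4
  tally=66, i=5

Final answer: 66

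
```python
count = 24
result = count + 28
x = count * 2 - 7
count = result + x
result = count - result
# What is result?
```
Trace:
  count=24
  count=24, result=52
  count=24, result=52, x=41
  count=93, result=52, x=41
  count=93, result=41, x=41

Final answer: 41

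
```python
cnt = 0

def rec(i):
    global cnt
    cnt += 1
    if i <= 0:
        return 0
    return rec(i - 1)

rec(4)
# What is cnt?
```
Call trace:
rec(i=4)
  rec(i=3)
    rec(i=2)
      rec(i=1)
        rec(i=0)
        -> return 0
      -> return 0
    -> return 0
  -> return 0
-> return 0

cnt is incremented once per call. rec is entered once for each i = 4, 3, 2, 1, 0 (the i <= 0 call returns without recursing), i.e. 4 + 1 calls.
cnt = 5

Final answer: 5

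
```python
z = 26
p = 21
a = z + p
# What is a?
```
Trace:
  z=26
  z=26, p=21
  z=26, p=21, a=47

Final answer: 47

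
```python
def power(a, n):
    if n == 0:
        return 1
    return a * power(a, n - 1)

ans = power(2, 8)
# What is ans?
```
Call trace:
power(a=2, n=8)
  power(a=2, n=7)
    power(a=2, n=6)
      power(a=2, n=5)
        power(a=2, n=4)
          power(a=2, n=3)
            power(a=2, n=2)
              power(a=2, n=1)
                power(a=2, n=0)
                -> return 1
              -> return 2
            -> return 4
          -> return 8
        -> return 16
      -> return 32
    -> return 64
  -> return 128
-> return 256

Final answer: 256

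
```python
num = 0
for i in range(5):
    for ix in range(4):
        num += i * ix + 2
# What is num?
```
Trace:
  num=0
  num=2, i=0, ix=0
  num=4, i=0, ix=1
  num=6, i=0, ix=2
  num=8, i=0, ix=3
  num=10, i=1, ix=0
  num=13, i=1, ix=1
  num=17, i=1, ix=2
  num=22, i=1, ix=3
  num=24, i=2, ix=0
  num=28, i=2, ix=1
  num=34, i=2, ix=2
  num=42, i=2, ix=3
  num=44, i=3, ix=0
  num=49, i=3, ix=1
  num=57, i=3, ix=2
  num=68, i=3, ix=3
  num=70, i=4, ix=0
  num=76, i=4, ix=1
  num=86, i=4, ix=2
  num=100, i=4, ix=3

Final answer: 100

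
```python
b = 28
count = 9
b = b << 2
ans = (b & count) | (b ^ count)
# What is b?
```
Trace:
  b=28
  b=28, count=9
  b=112, count=9
  b=112, count=9, ans=121

Final answer: 112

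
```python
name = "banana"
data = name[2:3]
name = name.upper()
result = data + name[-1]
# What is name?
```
Trace:
  name='banana'
  name='banana', data='n'
  name='BANANA', data='n'
  name='BANANA', data='n', result='nA'

Final answer: 'BANANA'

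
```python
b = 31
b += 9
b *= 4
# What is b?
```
Trace:
  b=31
  b=40
  b=160

Final answer: 160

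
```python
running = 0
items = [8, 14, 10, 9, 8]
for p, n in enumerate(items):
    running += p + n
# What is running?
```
Trace:
  running=0
  running=8, p=0, n=8
  running=23, p=1, n=14
  running=35, p=2, n=10
  running=47, p=3, n=9
  running=59, p=4, n=8

Final answer: 59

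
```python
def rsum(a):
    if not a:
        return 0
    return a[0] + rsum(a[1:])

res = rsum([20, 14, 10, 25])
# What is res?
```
Call trace:
rsum(a=[20, 14, 10, 25])
  rsum(a=[14, 10, 25])
    rsum(a=[10, 25])
      rsum(a=[25])
        rsum(a=[])
        -> return 0
      -> return 25
    -> return 35
  -> return 49
-> return 69

Final answer: 69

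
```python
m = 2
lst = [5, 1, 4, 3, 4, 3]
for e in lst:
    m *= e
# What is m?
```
Trace:
  m=2
  m=10, e=5
  m=10, e=1
  m=40, e=4
  m=120, e=3
  m=480, e=4
  m=1440, e=3

Final answer: 1440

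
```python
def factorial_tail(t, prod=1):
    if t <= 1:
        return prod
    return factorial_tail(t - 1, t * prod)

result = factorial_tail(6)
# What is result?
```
Call trace:
factorial_tail(t=6, prod=1)
  factorial_tail(t=5, prod=6)
    factorial_tail(t=4, prod=30)
      factorial_tail(t=3, prod=120)
        factorial_tail(t=2, prod=360)
          factorial_tail(t=1, prod=720)
          -> return 720
        -> return 720
      -> return 720
    -> return 720
  -> return 720
-> return 720

Final answer: 720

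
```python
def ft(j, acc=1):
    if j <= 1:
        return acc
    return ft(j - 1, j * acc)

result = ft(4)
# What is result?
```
Call trace:
ft(j=4, acc=1)
  ft(j=3, acc=4)
    ft(j=2, acc=12)
      ft(j=1, acc=24)
      -> return 24
    -> return 24
  -> return 24
-> return 24

Final answer: 24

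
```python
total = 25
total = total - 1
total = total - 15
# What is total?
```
Trace:
  total=25
  total=24
  total=9

Final answer: 9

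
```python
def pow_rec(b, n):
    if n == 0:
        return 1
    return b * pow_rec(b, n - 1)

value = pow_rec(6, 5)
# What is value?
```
Call trace:
pow_rec(b=6, n=5)
  pow_rec(b=6, n=4)
    pow_rec(b=6, n=3)
      pow_rec(b=6, n=2)
        pow_rec(b=6, n=1)
          pow_rec(b=6, n=0)
          -> return 1
        -> return 6
      -> return 36
    -> return 216
  -> return 1296
-> return 7776

Final answer: 7776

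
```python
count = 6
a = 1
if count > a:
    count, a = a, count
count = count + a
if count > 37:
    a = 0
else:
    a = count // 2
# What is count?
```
Trace:
  count=6
  count=6, a=1
  count=1, a=6
  count=7, a=6
  count=7, a=3

Final answer: 7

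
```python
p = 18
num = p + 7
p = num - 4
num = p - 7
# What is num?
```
Trace:
  p=18
  p=18, num=25
  p=21, num=25
  p=21, num=14

Final answer: 14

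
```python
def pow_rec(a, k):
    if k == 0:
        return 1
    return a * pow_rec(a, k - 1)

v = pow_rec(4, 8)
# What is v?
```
Call trace:
pow_rec(a=4, k=8)
  pow_rec(a=4, k=7)
    pow_rec(a=4, k=6)
      pow_rec(a=4, k=5)
        pow_rec(a=4, k=4)
          pow_rec(a=4, k=3)
            pow_rec(a=4, k=2)
              pow_rec(a=4, k=1)
                pow_rec(a=4, k=0)
                -> return 1
              -> return 4
            -> return 16
          -> return 64
        -> return 256
      -> return 1024
    -> return 4096
  -> return 16384
-> return 65536

Final answer: 65536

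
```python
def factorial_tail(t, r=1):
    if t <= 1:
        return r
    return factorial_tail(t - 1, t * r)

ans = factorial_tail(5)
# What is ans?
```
Call trace:
factorial_tail(t=5, r=1)
  factorial_tail(t=4, r=5)
    factorial_tail(t=3, r=20)
      factorial_tail(t=2, r=60)
        factorial_tail(t=1, r=120)
        -> return 120
      -> return 120
    -> return 120
  -> return 120
-> return 120

Final answer: 120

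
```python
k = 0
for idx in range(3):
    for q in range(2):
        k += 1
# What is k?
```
Trace:
  k=0
  k=1, idx=0, q=0
  k=2, idx=0, q=1
  k=3, idx=1, q=0
  k=4, idx=1, q=1
  k=5, idx=2, q=0
  k=6, idx=2, q=1

Final answer: 6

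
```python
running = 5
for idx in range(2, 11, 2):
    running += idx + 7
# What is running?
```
Trace:
  running=5
  running=14, idx=2
  running=25, idx=4
  running=38, idx=6
  running=53, idx=8
  running=70, idx=10

Final answer: 70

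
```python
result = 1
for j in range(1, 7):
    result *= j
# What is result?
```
Trace:
  result=1
  result=1, j=1
  result=2, j=2
  result=6, j=3
  result=24, j=4
  result=120, j=5
  result=720, j=6

Final answer: 720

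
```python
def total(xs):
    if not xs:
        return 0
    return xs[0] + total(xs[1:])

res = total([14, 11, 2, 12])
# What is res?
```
Call trace:
total(xs=[14, 11, 2, 12])
  total(xs=[11, 2, 12])
    total(xs=[2, 12])
      total(xs=[12])
        total(xs=[])
        -> return 0
      -> return 12
    -> return 14
  -> return 25
-> return 39

Final answer: 39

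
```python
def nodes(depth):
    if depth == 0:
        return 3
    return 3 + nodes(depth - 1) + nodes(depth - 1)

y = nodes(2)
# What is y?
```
Call trace (a repeated sub-call is expanded the first time; later identical calls just restate its return value):
nodes(depth=2)
  nodes(depth=1)
    nodes(depth=0)
    -> return 3
    nodes(depth=0)
    -> return 3
  -> return 9
  nodes(depth=1) -> return 9  (same call as traced above)
-> return 21

Final answer: 21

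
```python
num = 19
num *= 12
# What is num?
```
Trace:
  num=19
  num=228

Final answer: 228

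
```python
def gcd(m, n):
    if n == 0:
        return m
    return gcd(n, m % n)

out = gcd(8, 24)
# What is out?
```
Call trace:
gcd(m=8, n=24)
  gcd(m=24, n=8)
    gcd(m=8, n=0)
    -> return 8
  -> return 8
-> return 8

Final answer: 8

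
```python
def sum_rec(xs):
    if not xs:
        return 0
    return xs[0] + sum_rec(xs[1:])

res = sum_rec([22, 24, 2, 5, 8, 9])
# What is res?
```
Call trace:
sum_rec(xs=[22, 24, 2, 5, 8, 9])
  sum_rec(xs=[24, 2, 5, 8, 9])
    sum_rec(xs=[2, 5, 8, 9])
      sum_rec(xs=[5, 8, 9])
        sum_rec(xs=[8, 9])
          sum_rec(xs=[9])
            sum_rec(xs=[])
            -> return 0
          -> return 9
        -> return 17
      -> return 22
    -> return 24
  -> return 48
-> return 70

Final answer: 70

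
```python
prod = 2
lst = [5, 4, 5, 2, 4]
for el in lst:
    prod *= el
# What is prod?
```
Trace:
  prod=2
  prod=10, el=5
  prod=40, el=4
  prod=200, el=5
  prod=400, el=2
  prod=1600, el=4

Final answer: 1600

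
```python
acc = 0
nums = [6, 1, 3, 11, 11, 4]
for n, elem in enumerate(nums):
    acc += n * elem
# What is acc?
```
Trace:
  acc=0
  acc=0, n=0, elem=6
  acc=1, n=1, elem=1
  acc=7, n=2, elem=3
  acc=40, n=3, elem=11
  acc=84, n=4, elem=11
  acc=104, n=5, elem=4

Final answer: 104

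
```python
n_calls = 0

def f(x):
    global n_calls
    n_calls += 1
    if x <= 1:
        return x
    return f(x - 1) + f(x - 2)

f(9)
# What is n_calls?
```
Call trace (a repeated sub-call is expanded the first time; later identical calls just restate its return value):
f(x=9)
  f(x=8)
    f(x=7)
      f(x=6)
        f(x=5)
          f(x=4)
            f(x=3)
              f(x=2)
                f(x=1)
                -> return 1
                f(x=0)
                -> return 0
              -> return 1
              f(x=1)
              -> return 1
            -> return 2
            f(x=2) -> return 1  (same call as traced above)
          -> return 3
          f(x=3) -> return 2  (same call as traced above)
        -> return 5
        f(x=4) -> return 3  (same call as traced above)
      -> return 8
      f(x=5) -> return 5  (same call as traced above)
    -> return 13
    f(x=6) -> return 8  (same call as traced above)
  -> return 21
  f(x=7) -> return 13  (same call as traced above)
-> return 34

n_calls is incremented once per call, so count the calls in each subtree. Let C(x) = number of calls made by f(x).
C(0) = C(1) = 1 (base case, no recursion); C(x) = 1 + C(x - 1) + C(x - 2) otherwise.
C(2) = 1 + C(1) + C(0) = 1 + 1 + 1 = 3
C(3) = 1 + C(2) + C(1) = 1 + 3 + 1 = 5
C(4) = 1 + C(3) + C(2) = 1 + 5 + 3 = 9
C(5) = 1 + C(4) + C(3) = 1 + 9 + 5 = 15
C(6) = 1 + C(5) + C(4) = 1 + 15 + 9 = 25
C(7) = 1 + C(6) + C(5) = 1 + 25 + 15 = 41
C(8) = 1 + C(7) + C(6) = 1 + 41 + 25 = 67
C(9) = 1 + C(8) + C(7) = 1 + 67 + 41 = 109
n_calls = C(9) = 109

Final answer: 109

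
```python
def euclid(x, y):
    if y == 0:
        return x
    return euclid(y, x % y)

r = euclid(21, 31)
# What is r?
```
Call trace:
euclid(x=21, y=31)
  euclid(x=31, y=21)
    euclid(x=21, y=10)
      euclid(x=10, y=1)
        euclid(x=1, y=0)
        -> return 1
      -> return 1
    -> return 1
  -> return 1
-> return 1

Final answer: 1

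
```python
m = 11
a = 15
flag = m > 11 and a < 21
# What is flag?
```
Trace:
  m=11
  m=11, a=15
  m=11, a=15, flag=False

Final answer: False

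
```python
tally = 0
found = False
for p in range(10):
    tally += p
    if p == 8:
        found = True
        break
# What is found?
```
Trace:
  tally=0
  tally=0, found=False
  tally=0, found=False, p=0
  tally=1, found=False, p=1
  tally=3, found=False, p=2
  tally=6, found=False, p=3
  tally=10, found=False, p=4
  tally=15, found=False, p=5
  tally=21, found=False, p=6
  tally=28, found=False, p=7
  tally=36, found=True, p=8

Final answer: True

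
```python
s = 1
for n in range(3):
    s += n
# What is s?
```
Trace:
  s=1
  s=1, n=0
  s=2, n=1
  s=4, n=2

Final answer: 4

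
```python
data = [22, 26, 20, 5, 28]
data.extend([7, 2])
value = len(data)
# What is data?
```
Trace:
  data=[22, 26, 20, 5, 28]
  data=[22, 26, 20, 5, 28, 7, 2]
  data=[22, 26, 20, 5, 28, 7, 2], value=7

Final answer: [22, 26, 20, 5, 28, 7, 2]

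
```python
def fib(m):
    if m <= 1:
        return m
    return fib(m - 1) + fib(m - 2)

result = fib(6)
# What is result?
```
Call trace (a repeated sub-call is expanded the first time; later identical calls just restate its return value):
fib(m=6)
  fib(m=5)
    fib(m=4)
      fib(m=3)
        fib(m=2)
          fib(m=1)
          -> return 1
          fib(m=0)
          -> return 0
        -> return 1
        fib(m=1)
        -> return 1
      -> return 2
      fib(m=2) -> return 1  (same call as traced above)
    -> return 3
    fib(m=3) -> return 2  (same call as traced above)
  -> return 5
  fib(m=4) -> return 3  (same call as traced above)
-> return 8

Final answer: 8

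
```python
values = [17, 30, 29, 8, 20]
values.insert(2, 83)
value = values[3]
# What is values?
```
Trace:
  values=[17, 30, 29, 8, 20]
  values=[17, 30, 83, 29, 8, 20]
  values=[17, 30, 83, 29, 8, 20], value=29

Final answer: [17, 30, 83, 29, 8, 20]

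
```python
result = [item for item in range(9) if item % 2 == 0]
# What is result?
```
Trace:
  item=0
  item=1
  item=2
  item=3
  item=4
  item=5
  item=6
  item=7
  item=8
  result=[0, 2, 4, 6, 8]

Final answer: [0, 2, 4, 6, 8]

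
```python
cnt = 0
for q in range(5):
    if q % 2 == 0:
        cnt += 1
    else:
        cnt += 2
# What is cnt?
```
Trace:
  cnt=0
  cnt=1, q=0
  cnt=3, q=1
  cnt=4, q=2
  cnt=6, q=3
  cnt=7, q=4

Final answer: 7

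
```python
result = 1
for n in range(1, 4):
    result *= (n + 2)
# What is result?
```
Trace:
  result=1
  result=3, n=1
  result=12, n=2
  result=60, n=3

Final answer: 60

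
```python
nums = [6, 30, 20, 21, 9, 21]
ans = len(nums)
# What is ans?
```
Trace:
  nums=[6, 30, 20, 21, 9, 21]
  nums=[6, 30, 20, 21, 9, 21], ans=6

Final answer: 6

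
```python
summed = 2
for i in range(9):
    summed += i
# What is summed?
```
Trace:
  summed=2
  summed=2, i=0
  summed=3, i=1
  summed=5, i=2
  summed=8, i=3
  summed=12, i=4
  summed=17, i=5
  summed=23, i=6
  summed=30, i=7
  summed=38, i=8

Final answer: 38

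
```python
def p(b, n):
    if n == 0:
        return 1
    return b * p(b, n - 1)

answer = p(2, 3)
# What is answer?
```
Call trace:
p(b=2, n=3)
  p(b=2, n=2)
    p(b=2, n=1)
      p(b=2, n=0)
      -> return 1
    -> return 2
  -> return 4
-> return 8

Final answer: 8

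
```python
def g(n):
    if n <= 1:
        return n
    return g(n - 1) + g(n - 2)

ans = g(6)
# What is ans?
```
Call trace (a repeated sub-call is expanded the first time; later identical calls just restate its return value):
g(n=6)
  g(n=5)
    g(n=4)
      g(n=3)
        g(n=2)
          g(n=1)
          -> return 1
          g(n=0)
          -> return 0
        -> return 1
        g(n=1)
        -> return 1
      -> return 2
      g(n=2) -> return 1  (same call as traced above)
    -> return 3
    g(n=3) -> return 2  (same call as traced above)
  -> return 5
  g(n=4) -> return 3  (same call as traced above)
-> return 8

Final answer: 8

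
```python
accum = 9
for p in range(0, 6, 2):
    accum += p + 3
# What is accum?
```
Trace:
  accum=9
  accum=12, p=0
  accum=17, p=2
  accum=24, p=4

Final answer: 24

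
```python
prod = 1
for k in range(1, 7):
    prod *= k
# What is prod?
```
Trace:
  prod=1
  prod=1, k=1
  prod=2, k=2
  prod=6, k=3
  prod=24, k=4
  prod=120, k=5
  prod=720, k=6

Final answer: 720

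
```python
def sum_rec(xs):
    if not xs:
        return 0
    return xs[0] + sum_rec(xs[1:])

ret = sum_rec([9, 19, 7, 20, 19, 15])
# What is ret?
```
Call trace:
sum_rec(xs=[9, 19, 7, 20, 19, 15])
  sum_rec(xs=[19, 7, 20, 19, 15])
    sum_rec(xs=[7, 20, 19, 15])
      sum_rec(xs=[20, 19, 15])
        sum_rec(xs=[19, 15])
          sum_rec(xs=[15])
            sum_rec(xs=[])
            -> return 0
          -> return 15
        -> return 34
      -> return 54
    -> return 61
  -> return 80
-> return 89

Final answer: 89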